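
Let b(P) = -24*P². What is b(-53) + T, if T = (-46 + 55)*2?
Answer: -67398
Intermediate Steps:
T = 18 (T = 9*2 = 18)
b(-53) + T = -24*(-53)² + 18 = -24*2809 + 18 = -67416 + 18 = -67398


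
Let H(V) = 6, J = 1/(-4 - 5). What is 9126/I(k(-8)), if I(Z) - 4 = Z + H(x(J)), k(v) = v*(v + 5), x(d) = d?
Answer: 4563/17 ≈ 268.41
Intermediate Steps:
J = -1/9 (J = 1/(-9) = -1/9 ≈ -0.11111)
k(v) = v*(5 + v)
I(Z) = 10 + Z (I(Z) = 4 + (Z + 6) = 4 + (6 + Z) = 10 + Z)
9126/I(k(-8)) = 9126/(10 - 8*(5 - 8)) = 9126/(10 - 8*(-3)) = 9126/(10 + 24) = 9126/34 = 9126*(1/34) = 4563/17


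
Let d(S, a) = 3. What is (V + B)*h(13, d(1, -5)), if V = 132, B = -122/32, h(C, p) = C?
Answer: 26663/16 ≈ 1666.4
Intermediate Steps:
B = -61/16 (B = -122*1/32 = -61/16 ≈ -3.8125)
(V + B)*h(13, d(1, -5)) = (132 - 61/16)*13 = (2051/16)*13 = 26663/16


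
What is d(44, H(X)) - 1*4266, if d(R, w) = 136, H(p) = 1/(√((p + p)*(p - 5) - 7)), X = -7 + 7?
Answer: -4130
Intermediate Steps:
X = 0
H(p) = (-7 + 2*p*(-5 + p))^(-½) (H(p) = 1/(√((2*p)*(-5 + p) - 7)) = 1/(√(2*p*(-5 + p) - 7)) = 1/(√(-7 + 2*p*(-5 + p))) = (-7 + 2*p*(-5 + p))^(-½))
d(44, H(X)) - 1*4266 = 136 - 1*4266 = 136 - 4266 = -4130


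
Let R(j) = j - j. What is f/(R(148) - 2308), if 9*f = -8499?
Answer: 2833/6924 ≈ 0.40916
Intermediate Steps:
R(j) = 0
f = -2833/3 (f = (⅑)*(-8499) = -2833/3 ≈ -944.33)
f/(R(148) - 2308) = -2833/(3*(0 - 2308)) = -2833/3/(-2308) = -2833/3*(-1/2308) = 2833/6924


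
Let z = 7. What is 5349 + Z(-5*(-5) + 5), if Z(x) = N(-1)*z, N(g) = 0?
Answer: 5349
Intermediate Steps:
Z(x) = 0 (Z(x) = 0*7 = 0)
5349 + Z(-5*(-5) + 5) = 5349 + 0 = 5349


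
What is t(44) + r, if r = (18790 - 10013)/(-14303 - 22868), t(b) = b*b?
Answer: 71954279/37171 ≈ 1935.8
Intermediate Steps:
t(b) = b**2
r = -8777/37171 (r = 8777/(-37171) = 8777*(-1/37171) = -8777/37171 ≈ -0.23612)
t(44) + r = 44**2 - 8777/37171 = 1936 - 8777/37171 = 71954279/37171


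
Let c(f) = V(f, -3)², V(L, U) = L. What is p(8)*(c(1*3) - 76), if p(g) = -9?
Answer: 603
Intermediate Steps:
c(f) = f²
p(8)*(c(1*3) - 76) = -9*((1*3)² - 76) = -9*(3² - 76) = -9*(9 - 76) = -9*(-67) = 603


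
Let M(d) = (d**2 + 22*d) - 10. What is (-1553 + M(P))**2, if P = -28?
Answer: 1946025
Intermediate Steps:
M(d) = -10 + d**2 + 22*d
(-1553 + M(P))**2 = (-1553 + (-10 + (-28)**2 + 22*(-28)))**2 = (-1553 + (-10 + 784 - 616))**2 = (-1553 + 158)**2 = (-1395)**2 = 1946025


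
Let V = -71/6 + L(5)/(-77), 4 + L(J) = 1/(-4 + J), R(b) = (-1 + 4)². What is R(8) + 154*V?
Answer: -5422/3 ≈ -1807.3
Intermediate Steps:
R(b) = 9 (R(b) = 3² = 9)
L(J) = -4 + 1/(-4 + J)
V = -5449/462 (V = -71/6 + ((17 - 4*5)/(-4 + 5))/(-77) = -71*⅙ + ((17 - 20)/1)*(-1/77) = -71/6 + (1*(-3))*(-1/77) = -71/6 - 3*(-1/77) = -71/6 + 3/77 = -5449/462 ≈ -11.794)
R(8) + 154*V = 9 + 154*(-5449/462) = 9 - 5449/3 = -5422/3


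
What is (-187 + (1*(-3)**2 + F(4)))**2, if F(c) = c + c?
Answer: 28900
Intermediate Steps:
F(c) = 2*c
(-187 + (1*(-3)**2 + F(4)))**2 = (-187 + (1*(-3)**2 + 2*4))**2 = (-187 + (1*9 + 8))**2 = (-187 + (9 + 8))**2 = (-187 + 17)**2 = (-170)**2 = 28900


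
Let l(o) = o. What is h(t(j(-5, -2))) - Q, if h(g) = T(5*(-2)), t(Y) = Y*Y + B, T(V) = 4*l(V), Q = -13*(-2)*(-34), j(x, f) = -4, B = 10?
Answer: 844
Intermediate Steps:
Q = -884 (Q = 26*(-34) = -884)
T(V) = 4*V
t(Y) = 10 + Y² (t(Y) = Y*Y + 10 = Y² + 10 = 10 + Y²)
h(g) = -40 (h(g) = 4*(5*(-2)) = 4*(-10) = -40)
h(t(j(-5, -2))) - Q = -40 - 1*(-884) = -40 + 884 = 844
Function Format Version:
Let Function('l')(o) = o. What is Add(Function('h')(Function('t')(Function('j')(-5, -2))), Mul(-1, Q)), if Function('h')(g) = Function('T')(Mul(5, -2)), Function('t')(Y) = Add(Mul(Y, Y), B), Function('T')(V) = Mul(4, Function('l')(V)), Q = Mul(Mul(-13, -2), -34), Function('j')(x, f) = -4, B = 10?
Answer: 844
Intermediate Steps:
Q = -884 (Q = Mul(26, -34) = -884)
Function('T')(V) = Mul(4, V)
Function('t')(Y) = Add(10, Pow(Y, 2)) (Function('t')(Y) = Add(Mul(Y, Y), 10) = Add(Pow(Y, 2), 10) = Add(10, Pow(Y, 2)))
Function('h')(g) = -40 (Function('h')(g) = Mul(4, Mul(5, -2)) = Mul(4, -10) = -40)
Add(Function('h')(Function('t')(Function('j')(-5, -2))), Mul(-1, Q)) = Add(-40, Mul(-1, -884)) = Add(-40, 884) = 844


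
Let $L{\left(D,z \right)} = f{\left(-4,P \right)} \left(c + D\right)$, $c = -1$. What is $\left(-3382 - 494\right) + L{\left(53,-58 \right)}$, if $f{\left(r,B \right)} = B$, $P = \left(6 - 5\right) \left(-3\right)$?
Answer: $-4032$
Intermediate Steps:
$P = -3$ ($P = 1 \left(-3\right) = -3$)
$L{\left(D,z \right)} = 3 - 3 D$ ($L{\left(D,z \right)} = - 3 \left(-1 + D\right) = 3 - 3 D$)
$\left(-3382 - 494\right) + L{\left(53,-58 \right)} = \left(-3382 - 494\right) + \left(3 - 159\right) = -3876 + \left(3 - 159\right) = -3876 - 156 = -4032$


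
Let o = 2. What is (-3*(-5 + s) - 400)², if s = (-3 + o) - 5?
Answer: 134689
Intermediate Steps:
s = -6 (s = (-3 + 2) - 5 = -1 - 5 = -6)
(-3*(-5 + s) - 400)² = (-3*(-5 - 6) - 400)² = (-3*(-11) - 400)² = (33 - 400)² = (-367)² = 134689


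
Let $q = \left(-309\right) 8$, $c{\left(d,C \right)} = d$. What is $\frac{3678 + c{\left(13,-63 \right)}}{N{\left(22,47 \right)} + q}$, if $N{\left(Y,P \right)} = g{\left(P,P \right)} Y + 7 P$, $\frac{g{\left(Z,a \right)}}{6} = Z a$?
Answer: $\frac{3691}{289445} \approx 0.012752$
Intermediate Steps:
$g{\left(Z,a \right)} = 6 Z a$
$q = -2472$
$N{\left(Y,P \right)} = 7 P + 6 Y P^{2}$ ($N{\left(Y,P \right)} = 6 P P Y + 7 P = 6 P^{2} Y + 7 P = 6 Y P^{2} + 7 P = 7 P + 6 Y P^{2}$)
$\frac{3678 + c{\left(13,-63 \right)}}{N{\left(22,47 \right)} + q} = \frac{3678 + 13}{47 \left(7 + 6 \cdot 47 \cdot 22\right) - 2472} = \frac{3691}{47 \left(7 + 6204\right) - 2472} = \frac{3691}{47 \cdot 6211 - 2472} = \frac{3691}{291917 - 2472} = \frac{3691}{289445}$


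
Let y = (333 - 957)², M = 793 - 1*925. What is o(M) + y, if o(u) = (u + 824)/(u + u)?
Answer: 25698643/66 ≈ 3.8937e+5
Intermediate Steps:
M = -132 (M = 793 - 925 = -132)
o(u) = (824 + u)/(2*u) (o(u) = (824 + u)/((2*u)) = (824 + u)*(1/(2*u)) = (824 + u)/(2*u))
y = 389376 (y = (-624)² = 389376)
o(M) + y = (½)*(824 - 132)/(-132) + 389376 = (½)*(-1/132)*692 + 389376 = -173/66 + 389376 = 25698643/66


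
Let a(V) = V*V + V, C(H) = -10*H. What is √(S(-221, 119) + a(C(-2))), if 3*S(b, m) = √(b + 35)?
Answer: √(3780 + 3*I*√186)/3 ≈ 20.494 + 0.11091*I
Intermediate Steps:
a(V) = V + V² (a(V) = V² + V = V + V²)
S(b, m) = √(35 + b)/3 (S(b, m) = √(b + 35)/3 = √(35 + b)/3)
√(S(-221, 119) + a(C(-2))) = √(√(35 - 221)/3 + (-10*(-2))*(1 - 10*(-2))) = √(√(-186)/3 + 20*(1 + 20)) = √((I*√186)/3 + 20*21) = √(I*√186/3 + 420) = √(420 + I*√186/3)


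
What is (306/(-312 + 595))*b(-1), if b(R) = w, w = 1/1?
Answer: 306/283 ≈ 1.0813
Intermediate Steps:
w = 1 (w = 1*1 = 1)
b(R) = 1
(306/(-312 + 595))*b(-1) = (306/(-312 + 595))*1 = (306/283)*1 = 306/283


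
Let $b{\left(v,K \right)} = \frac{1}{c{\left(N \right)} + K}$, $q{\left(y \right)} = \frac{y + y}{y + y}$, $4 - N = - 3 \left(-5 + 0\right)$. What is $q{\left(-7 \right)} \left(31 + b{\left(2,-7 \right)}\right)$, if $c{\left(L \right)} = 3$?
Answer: $\frac{123}{4} \approx 30.75$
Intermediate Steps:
$N = -11$ ($N = 4 - - 3 \left(-5 + 0\right) = 4 - \left(-3\right) \left(-5\right) = 4 - 15 = -11$)
$q{\left(y \right)} = 1$ ($q{\left(y \right)} = \frac{2 y}{2 y} = 2 y \frac{1}{2 y} = 1$)
$b{\left(v,K \right)} = \frac{1}{3 + K}$
$q{\left(-7 \right)} \left(31 + b{\left(2,-7 \right)}\right) = 1 \left(31 + \frac{1}{3 - 7}\right) = 1 \left(31 + \frac{1}{-4}\right) = 1 \left(31 - \frac{1}{4}\right) = 1 \cdot \frac{123}{4} = \frac{123}{4}$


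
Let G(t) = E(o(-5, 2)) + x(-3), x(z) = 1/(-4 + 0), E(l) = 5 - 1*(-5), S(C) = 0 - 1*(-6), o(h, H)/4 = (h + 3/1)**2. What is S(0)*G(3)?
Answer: 117/2 ≈ 58.500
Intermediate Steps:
o(h, H) = 4*(3 + h)**2 (o(h, H) = 4*(h + 3/1)**2 = 4*(h + 3*1)**2 = 4*(h + 3)**2 = 4*(3 + h)**2)
S(C) = 6 (S(C) = 0 + 6 = 6)
E(l) = 10 (E(l) = 5 + 5 = 10)
x(z) = -1/4 (x(z) = 1/(-4) = -1/4)
G(t) = 39/4 (G(t) = 10 - 1/4 = 39/4)
S(0)*G(3) = 6*(39/4) = 117/2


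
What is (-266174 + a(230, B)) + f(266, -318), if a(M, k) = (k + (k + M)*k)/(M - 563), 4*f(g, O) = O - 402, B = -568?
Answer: -88887298/333 ≈ -2.6693e+5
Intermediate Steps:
f(g, O) = -201/2 + O/4 (f(g, O) = (O - 402)/4 = (-402 + O)/4 = -201/2 + O/4)
a(M, k) = (k + k*(M + k))/(-563 + M) (a(M, k) = (k + (M + k)*k)/(-563 + M) = (k + k*(M + k))/(-563 + M))
(-266174 + a(230, B)) + f(266, -318) = (-266174 - 568*(1 + 230 - 568)/(-563 + 230)) + (-201/2 + (1/4)*(-318)) = (-266174 - 568*(-337)/(-333)) + (-201/2 - 159/2) = (-266174 - 568*(-1/333)*(-337)) - 180 = (-266174 - 191416/333) - 180 = -88827358/333 - 180 = -88887298/333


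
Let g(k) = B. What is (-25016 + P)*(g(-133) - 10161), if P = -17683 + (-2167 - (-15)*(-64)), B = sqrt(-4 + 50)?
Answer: 465637986 - 45826*sqrt(46) ≈ 4.6533e+8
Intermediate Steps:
B = sqrt(46) ≈ 6.7823
g(k) = sqrt(46)
P = -20810 (P = -17683 + (-2167 - 1*960) = -17683 + (-2167 - 960) = -17683 - 3127 = -20810)
(-25016 + P)*(g(-133) - 10161) = (-25016 - 20810)*(sqrt(46) - 10161) = -45826*(-10161 + sqrt(46)) = 465637986 - 45826*sqrt(46)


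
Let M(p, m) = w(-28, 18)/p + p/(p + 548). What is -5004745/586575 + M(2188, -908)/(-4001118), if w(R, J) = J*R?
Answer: -5045222172482563/591319067498280 ≈ -8.5322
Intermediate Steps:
M(p, m) = -504/p + p/(548 + p) (M(p, m) = (18*(-28))/p + p/(p + 548) = -504/p + p/(548 + p))
-5004745/586575 + M(2188, -908)/(-4001118) = -5004745/586575 + ((-276192 + 2188**2 - 504*2188)/(2188*(548 + 2188)))/(-4001118) = -5004745*1/586575 + ((1/2188)*(-276192 + 4787344 - 1102752)/2736)*(-1/4001118) = -1000949/117315 + ((1/2188)*(1/2736)*3408400)*(-1/4001118) = -1000949/117315 + (213025/374148)*(-1/4001118) = -1000949/117315 - 213025/1497010297464 = -5045222172482563/591319067498280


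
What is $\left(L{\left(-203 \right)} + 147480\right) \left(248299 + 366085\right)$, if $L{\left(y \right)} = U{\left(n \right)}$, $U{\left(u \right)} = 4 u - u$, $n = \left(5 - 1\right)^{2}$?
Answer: $90638842752$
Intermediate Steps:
$n = 16$ ($n = 4^{2} = 16$)
$U{\left(u \right)} = 3 u$
$L{\left(y \right)} = 48$ ($L{\left(y \right)} = 3 \cdot 16 = 48$)
$\left(L{\left(-203 \right)} + 147480\right) \left(248299 + 366085\right) = \left(48 + 147480\right) \left(248299 + 366085\right) = 147528 \cdot 614384 = 90638842752$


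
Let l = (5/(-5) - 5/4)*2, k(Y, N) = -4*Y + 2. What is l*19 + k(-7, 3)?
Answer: -111/2 ≈ -55.500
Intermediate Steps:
k(Y, N) = 2 - 4*Y
l = -9/2 (l = (5*(-1/5) - 5*1/4)*2 = (-1 - 5/4)*2 = -9/4*2 = -9/2 ≈ -4.5000)
l*19 + k(-7, 3) = -9/2*19 + (2 - 4*(-7)) = -171/2 + (2 + 28) = -171/2 + 30 = -111/2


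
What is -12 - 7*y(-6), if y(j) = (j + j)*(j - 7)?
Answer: -1104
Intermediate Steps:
y(j) = 2*j*(-7 + j) (y(j) = (2*j)*(-7 + j) = 2*j*(-7 + j))
-12 - 7*y(-6) = -12 - 14*(-6)*(-7 - 6) = -12 - 14*(-6)*(-13) = -12 - 7*156 = -12 - 1092 = -1104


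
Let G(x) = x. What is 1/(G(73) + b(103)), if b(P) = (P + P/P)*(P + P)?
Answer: 1/21497 ≈ 4.6518e-5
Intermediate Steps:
b(P) = 2*P*(1 + P) (b(P) = (P + 1)*(2*P) = (1 + P)*(2*P) = 2*P*(1 + P))
1/(G(73) + b(103)) = 1/(73 + 2*103*(1 + 103)) = 1/(73 + 2*103*104) = 1/(73 + 21424) = 1/21497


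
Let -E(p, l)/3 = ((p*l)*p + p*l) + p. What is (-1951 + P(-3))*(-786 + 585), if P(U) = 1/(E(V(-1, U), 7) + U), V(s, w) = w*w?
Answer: 250976707/640 ≈ 3.9215e+5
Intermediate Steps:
V(s, w) = w²
E(p, l) = -3*p - 3*l*p - 3*l*p² (E(p, l) = -3*(((p*l)*p + p*l) + p) = -3*(((l*p)*p + l*p) + p) = -3*((l*p² + l*p) + p) = -3*((l*p + l*p²) + p) = -3*(p + l*p + l*p²) = -3*p - 3*l*p - 3*l*p²)
P(U) = 1/(U - 3*U²*(8 + 7*U²)) (P(U) = 1/(-3*U²*(1 + 7 + 7*U²) + U) = 1/(-3*U²*(8 + 7*U²) + U) = 1/(U - 3*U²*(8 + 7*U²)))
(-1951 + P(-3))*(-786 + 585) = (-1951 - 1/(-3*(-1 + 21*(-3)³ + 24*(-3))))*(-786 + 585) = (-1951 - 1*(-⅓)/(-1 + 21*(-27) - 72))*(-201) = (-1951 - 1*(-⅓)/(-1 - 567 - 72))*(-201) = (-1951 - 1*(-⅓)/(-640))*(-201) = (-1951 - 1*(-⅓)*(-1/640))*(-201) = (-1951 - 1/1920)*(-201) = -3745921/1920*(-201) = 250976707/640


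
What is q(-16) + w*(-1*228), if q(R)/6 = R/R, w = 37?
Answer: -8430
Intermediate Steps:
q(R) = 6 (q(R) = 6*(R/R) = 6*1 = 6)
q(-16) + w*(-1*228) = 6 + 37*(-1*228) = 6 + 37*(-228) = 6 - 8436 = -8430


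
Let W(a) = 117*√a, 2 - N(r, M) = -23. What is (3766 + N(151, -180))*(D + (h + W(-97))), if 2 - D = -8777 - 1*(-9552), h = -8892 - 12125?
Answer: -82605890 + 443547*I*√97 ≈ -8.2606e+7 + 4.3684e+6*I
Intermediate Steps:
N(r, M) = 25 (N(r, M) = 2 - 1*(-23) = 2 + 23 = 25)
h = -21017
D = -773 (D = 2 - (-8777 - 1*(-9552)) = 2 - (-8777 + 9552) = 2 - 1*775 = 2 - 775 = -773)
(3766 + N(151, -180))*(D + (h + W(-97))) = (3766 + 25)*(-773 + (-21017 + 117*√(-97))) = 3791*(-773 + (-21017 + 117*(I*√97))) = 3791*(-773 + (-21017 + 117*I*√97)) = 3791*(-21790 + 117*I*√97) = -82605890 + 443547*I*√97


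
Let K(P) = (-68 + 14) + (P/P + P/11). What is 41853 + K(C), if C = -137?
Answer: 459663/11 ≈ 41788.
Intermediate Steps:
K(P) = -53 + P/11 (K(P) = -54 + (1 + P*(1/11)) = -54 + (1 + P/11) = -53 + P/11)
41853 + K(C) = 41853 + (-53 + (1/11)*(-137)) = 41853 + (-53 - 137/11) = 41853 - 720/11 = 459663/11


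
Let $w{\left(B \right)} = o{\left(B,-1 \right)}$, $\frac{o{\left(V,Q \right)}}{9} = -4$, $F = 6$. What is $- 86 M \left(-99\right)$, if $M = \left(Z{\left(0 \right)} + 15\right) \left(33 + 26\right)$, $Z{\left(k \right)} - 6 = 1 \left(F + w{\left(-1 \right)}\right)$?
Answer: $-4520934$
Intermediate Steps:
$o{\left(V,Q \right)} = -36$ ($o{\left(V,Q \right)} = 9 \left(-4\right) = -36$)
$w{\left(B \right)} = -36$
$Z{\left(k \right)} = -24$ ($Z{\left(k \right)} = 6 + 1 \left(6 - 36\right) = 6 + 1 \left(-30\right) = 6 - 30 = -24$)
$M = -531$ ($M = \left(-24 + 15\right) \left(33 + 26\right) = \left(-9\right) 59 = -531$)
$- 86 M \left(-99\right) = \left(-86\right) \left(-531\right) \left(-99\right) = 45666 \left(-99\right) = -4520934$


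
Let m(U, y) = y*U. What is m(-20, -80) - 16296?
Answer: -14696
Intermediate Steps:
m(U, y) = U*y
m(-20, -80) - 16296 = -20*(-80) - 16296 = 1600 - 16296 = -14696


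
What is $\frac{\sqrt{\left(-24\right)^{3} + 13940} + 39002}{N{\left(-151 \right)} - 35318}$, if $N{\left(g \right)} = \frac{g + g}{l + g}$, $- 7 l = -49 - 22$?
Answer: $- \frac{19227986}{17410717} - \frac{986 \sqrt{29}}{17410717} \approx -1.1047$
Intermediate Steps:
$l = \frac{71}{7}$ ($l = - \frac{-49 - 22}{7} = \left(- \frac{1}{7}\right) \left(-71\right) = \frac{71}{7} \approx 10.143$)
$N{\left(g \right)} = \frac{2 g}{\frac{71}{7} + g}$ ($N{\left(g \right)} = \frac{g + g}{\frac{71}{7} + g} = \frac{2 g}{\frac{71}{7} + g}$)
$\frac{\sqrt{\left(-24\right)^{3} + 13940} + 39002}{N{\left(-151 \right)} - 35318} = \frac{\sqrt{\left(-24\right)^{3} + 13940} + 39002}{14 \left(-151\right) \frac{1}{71 + 7 \left(-151\right)} - 35318} = \frac{\sqrt{-13824 + 13940} + 39002}{14 \left(-151\right) \frac{1}{71 - 1057} - 35318} = \frac{\sqrt{116} + 39002}{14 \left(-151\right) \frac{1}{-986} - 35318} = \frac{2 \sqrt{29} + 39002}{14 \left(-151\right) \left(- \frac{1}{986}\right) - 35318} = \frac{39002 + 2 \sqrt{29}}{\frac{1057}{493} - 35318} = \frac{39002 + 2 \sqrt{29}}{- \frac{17410717}{493}} = \left(39002 + 2 \sqrt{29}\right) \left(- \frac{493}{17410717}\right) = - \frac{19227986}{17410717} - \frac{986 \sqrt{29}}{17410717}$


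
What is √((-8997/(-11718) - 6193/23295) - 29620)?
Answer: I*√3027489064658288510/10110030 ≈ 172.1*I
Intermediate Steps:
√((-8997/(-11718) - 6193/23295) - 29620) = √((-8997*(-1/11718) - 6193*1/23295) - 29620) = √((2999/3906 - 6193/23295) - 29620) = √(15223949/30330090 - 29620) = √(-898362041851/30330090) = I*√3027489064658288510/10110030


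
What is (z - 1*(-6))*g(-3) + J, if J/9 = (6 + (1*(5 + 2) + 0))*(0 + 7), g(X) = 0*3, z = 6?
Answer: 819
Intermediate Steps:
g(X) = 0
J = 819 (J = 9*((6 + (1*(5 + 2) + 0))*(0 + 7)) = 9*((6 + (1*7 + 0))*7) = 9*((6 + (7 + 0))*7) = 9*((6 + 7)*7) = 9*(13*7) = 9*91 = 819)
(z - 1*(-6))*g(-3) + J = (6 - 1*(-6))*0 + 819 = (6 + 6)*0 + 819 = 12*0 + 819 = 0 + 819 = 819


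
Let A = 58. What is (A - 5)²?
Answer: 2809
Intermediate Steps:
(A - 5)² = (58 - 5)² = 53² = 2809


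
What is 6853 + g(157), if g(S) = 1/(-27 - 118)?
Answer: 993684/145 ≈ 6853.0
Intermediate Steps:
g(S) = -1/145 (g(S) = 1/(-145) = -1/145)
6853 + g(157) = 6853 - 1/145 = 993684/145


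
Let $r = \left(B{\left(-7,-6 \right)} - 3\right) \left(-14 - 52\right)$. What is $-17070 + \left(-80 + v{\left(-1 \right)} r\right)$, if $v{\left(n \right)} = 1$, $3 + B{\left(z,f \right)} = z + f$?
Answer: $-15896$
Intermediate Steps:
$B{\left(z,f \right)} = -3 + f + z$ ($B{\left(z,f \right)} = -3 + \left(z + f\right) = -3 + \left(f + z\right) = -3 + f + z$)
$r = 1254$ ($r = \left(\left(-3 - 6 - 7\right) - 3\right) \left(-14 - 52\right) = \left(-16 - 3\right) \left(-66\right) = \left(-19\right) \left(-66\right) = 1254$)
$-17070 + \left(-80 + v{\left(-1 \right)} r\right) = -17070 + \left(-80 + 1 \cdot 1254\right) = -17070 + \left(-80 + 1254\right) = -17070 + 1174 = -15896$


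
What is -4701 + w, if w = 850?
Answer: -3851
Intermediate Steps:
-4701 + w = -4701 + 850 = -3851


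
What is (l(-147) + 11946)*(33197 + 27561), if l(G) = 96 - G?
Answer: 740579262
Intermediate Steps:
(l(-147) + 11946)*(33197 + 27561) = ((96 - 1*(-147)) + 11946)*(33197 + 27561) = ((96 + 147) + 11946)*60758 = (243 + 11946)*60758 = 12189*60758 = 740579262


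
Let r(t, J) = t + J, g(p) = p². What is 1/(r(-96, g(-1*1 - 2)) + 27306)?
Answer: 1/27219 ≈ 3.6739e-5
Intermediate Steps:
r(t, J) = J + t
1/(r(-96, g(-1*1 - 2)) + 27306) = 1/(((-1*1 - 2)² - 96) + 27306) = 1/(((-1 - 2)² - 96) + 27306) = 1/(((-3)² - 96) + 27306) = 1/((9 - 96) + 27306) = 1/(-87 + 27306) = 1/27219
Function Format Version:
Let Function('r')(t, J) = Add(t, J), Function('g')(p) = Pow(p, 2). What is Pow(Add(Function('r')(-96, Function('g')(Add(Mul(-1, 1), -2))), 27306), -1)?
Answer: Rational(1, 27219) ≈ 3.6739e-5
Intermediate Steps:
Function('r')(t, J) = Add(J, t)
Pow(Add(Function('r')(-96, Function('g')(Add(Mul(-1, 1), -2))), 27306), -1) = Pow(Add(Add(Pow(Add(Mul(-1, 1), -2), 2), -96), 27306), -1) = Pow(Add(Add(Pow(Add(-1, -2), 2), -96), 27306), -1) = Pow(Add(Add(Pow(-3, 2), -96), 27306), -1) = Pow(Add(Add(9, -96), 27306), -1) = Pow(Add(-87, 27306), -1) = Pow(27219, -1) = Rational(1, 27219)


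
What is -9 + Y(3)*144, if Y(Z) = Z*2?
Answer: 855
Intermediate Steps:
Y(Z) = 2*Z
-9 + Y(3)*144 = -9 + (2*3)*144 = -9 + 6*144 = -9 + 864 = 855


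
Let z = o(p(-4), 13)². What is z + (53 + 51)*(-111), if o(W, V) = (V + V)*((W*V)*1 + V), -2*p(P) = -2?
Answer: 445432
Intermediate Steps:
p(P) = 1 (p(P) = -½*(-2) = 1)
o(W, V) = 2*V*(V + V*W) (o(W, V) = (2*V)*((V*W)*1 + V) = (2*V)*(V*W + V) = (2*V)*(V + V*W) = 2*V*(V + V*W))
z = 456976 (z = (2*13²*(1 + 1))² = (2*169*2)² = 676² = 456976)
z + (53 + 51)*(-111) = 456976 + (53 + 51)*(-111) = 456976 + 104*(-111) = 456976 - 11544 = 445432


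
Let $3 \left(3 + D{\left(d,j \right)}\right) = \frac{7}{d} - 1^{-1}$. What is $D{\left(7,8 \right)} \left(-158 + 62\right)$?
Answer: $288$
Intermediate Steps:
$D{\left(d,j \right)} = - \frac{10}{3} + \frac{7}{3 d}$ ($D{\left(d,j \right)} = -3 + \frac{\frac{7}{d} - 1^{-1}}{3} = -3 + \frac{\frac{7}{d} - 1}{3} = -3 + \frac{-1 + \frac{7}{d}}{3} = -3 - \left(\frac{1}{3} - \frac{7}{3 d}\right) = - \frac{10}{3} + \frac{7}{3 d}$)
$D{\left(7,8 \right)} \left(-158 + 62\right) = \frac{7 - 70}{3 \cdot 7} \left(-158 + 62\right) = \frac{1}{3} \cdot \frac{1}{7} \left(7 - 70\right) \left(-96\right) = \frac{1}{3} \cdot \frac{1}{7} \left(-63\right) \left(-96\right) = \left(-3\right) \left(-96\right) = 288$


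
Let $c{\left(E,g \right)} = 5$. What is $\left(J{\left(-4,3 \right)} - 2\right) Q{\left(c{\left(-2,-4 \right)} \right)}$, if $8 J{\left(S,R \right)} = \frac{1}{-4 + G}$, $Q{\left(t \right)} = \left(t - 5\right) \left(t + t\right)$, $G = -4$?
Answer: $0$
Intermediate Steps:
$Q{\left(t \right)} = 2 t \left(-5 + t\right)$ ($Q{\left(t \right)} = \left(-5 + t\right) 2 t = 2 t \left(-5 + t\right)$)
$J{\left(S,R \right)} = - \frac{1}{64}$ ($J{\left(S,R \right)} = \frac{1}{8 \left(-4 - 4\right)} = \frac{1}{8 \left(-8\right)} = \frac{1}{8} \left(- \frac{1}{8}\right) = - \frac{1}{64}$)
$\left(J{\left(-4,3 \right)} - 2\right) Q{\left(c{\left(-2,-4 \right)} \right)} = \left(- \frac{1}{64} - 2\right) 2 \cdot 5 \left(-5 + 5\right) = - \frac{129 \cdot 2 \cdot 5 \cdot 0}{64} = \left(- \frac{129}{64}\right) 0 = 0$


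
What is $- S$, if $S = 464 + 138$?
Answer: $-602$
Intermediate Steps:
$S = 602$
$- S = \left(-1\right) 602 = -602$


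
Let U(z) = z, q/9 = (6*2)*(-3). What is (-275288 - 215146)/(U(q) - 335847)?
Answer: 163478/112057 ≈ 1.4589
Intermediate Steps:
q = -324 (q = 9*((6*2)*(-3)) = 9*(12*(-3)) = 9*(-36) = -324)
(-275288 - 215146)/(U(q) - 335847) = (-275288 - 215146)/(-324 - 335847) = -490434/(-336171) = -490434*(-1/336171) = 163478/112057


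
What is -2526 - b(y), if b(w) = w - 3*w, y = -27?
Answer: -2580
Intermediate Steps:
b(w) = -2*w
-2526 - b(y) = -2526 - (-2)*(-27) = -2526 - 1*54 = -2526 - 54 = -2580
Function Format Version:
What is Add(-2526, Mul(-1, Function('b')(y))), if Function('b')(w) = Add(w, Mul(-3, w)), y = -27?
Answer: -2580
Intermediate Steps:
Function('b')(w) = Mul(-2, w)
Add(-2526, Mul(-1, Function('b')(y))) = Add(-2526, Mul(-1, Mul(-2, -27))) = Add(-2526, Mul(-1, 54)) = Add(-2526, -54) = -2580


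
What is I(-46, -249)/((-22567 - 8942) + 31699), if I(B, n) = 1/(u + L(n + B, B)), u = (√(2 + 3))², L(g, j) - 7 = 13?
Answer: 1/4750 ≈ 0.00021053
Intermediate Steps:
L(g, j) = 20 (L(g, j) = 7 + 13 = 20)
u = 5 (u = (√5)² = 5)
I(B, n) = 1/25 (I(B, n) = 1/(5 + 20) = 1/25)
I(-46, -249)/((-22567 - 8942) + 31699) = 1/(25*((-22567 - 8942) + 31699)) = 1/(25*(-31509 + 31699)) = (1/25)/190 = (1/25)*(1/190) = 1/4750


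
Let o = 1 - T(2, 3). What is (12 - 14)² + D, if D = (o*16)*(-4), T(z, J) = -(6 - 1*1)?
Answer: -380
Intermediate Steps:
T(z, J) = -5 (T(z, J) = -(6 - 1) = -1*5 = -5)
o = 6 (o = 1 - 1*(-5) = 1 + 5 = 6)
D = -384 (D = (6*16)*(-4) = 96*(-4) = -384)
(12 - 14)² + D = (12 - 14)² - 384 = (-2)² - 384 = 4 - 384 = -380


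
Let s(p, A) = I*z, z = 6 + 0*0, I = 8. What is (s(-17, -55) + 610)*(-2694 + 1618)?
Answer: -708008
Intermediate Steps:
z = 6 (z = 6 + 0 = 6)
s(p, A) = 48 (s(p, A) = 8*6 = 48)
(s(-17, -55) + 610)*(-2694 + 1618) = (48 + 610)*(-2694 + 1618) = 658*(-1076) = -708008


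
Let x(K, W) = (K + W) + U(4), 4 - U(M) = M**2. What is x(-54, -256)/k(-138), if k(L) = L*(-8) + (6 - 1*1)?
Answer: -322/1109 ≈ -0.29035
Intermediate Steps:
U(M) = 4 - M**2
x(K, W) = -12 + K + W (x(K, W) = (K + W) + (4 - 1*4**2) = (K + W) + (4 - 1*16) = (K + W) + (4 - 16) = (K + W) - 12 = -12 + K + W)
k(L) = 5 - 8*L (k(L) = -8*L + (6 - 1) = -8*L + 5 = 5 - 8*L)
x(-54, -256)/k(-138) = (-12 - 54 - 256)/(5 - 8*(-138)) = -322/(5 + 1104) = -322/1109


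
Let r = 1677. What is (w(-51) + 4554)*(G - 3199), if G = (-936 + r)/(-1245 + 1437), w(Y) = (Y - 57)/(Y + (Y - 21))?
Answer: -19094160375/1312 ≈ -1.4553e+7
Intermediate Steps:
w(Y) = (-57 + Y)/(-21 + 2*Y) (w(Y) = (-57 + Y)/(Y + (-21 + Y)) = (-57 + Y)/(-21 + 2*Y))
G = 247/64 (G = (-936 + 1677)/(-1245 + 1437) = 741/192 = 741*(1/192) = 247/64 ≈ 3.8594)
(w(-51) + 4554)*(G - 3199) = ((-57 - 51)/(-21 + 2*(-51)) + 4554)*(247/64 - 3199) = (-108/(-21 - 102) + 4554)*(-204489/64) = (-108/(-123) + 4554)*(-204489/64) = (-1/123*(-108) + 4554)*(-204489/64) = (36/41 + 4554)*(-204489/64) = (186750/41)*(-204489/64) = -19094160375/1312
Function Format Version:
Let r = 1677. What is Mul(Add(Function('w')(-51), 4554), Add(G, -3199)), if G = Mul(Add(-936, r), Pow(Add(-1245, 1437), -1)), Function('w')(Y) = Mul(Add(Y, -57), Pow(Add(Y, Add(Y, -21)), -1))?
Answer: Rational(-19094160375, 1312) ≈ -1.4553e+7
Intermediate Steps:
Function('w')(Y) = Mul(Pow(Add(-21, Mul(2, Y)), -1), Add(-57, Y)) (Function('w')(Y) = Mul(Add(-57, Y), Pow(Add(Y, Add(-21, Y)), -1)) = Mul(Add(-57, Y), Pow(Add(-21, Mul(2, Y)), -1)) = Mul(Pow(Add(-21, Mul(2, Y)), -1), Add(-57, Y)))
G = Rational(247, 64) (G = Mul(Add(-936, 1677), Pow(Add(-1245, 1437), -1)) = Mul(741, Pow(192, -1)) = Mul(741, Rational(1, 192)) = Rational(247, 64) ≈ 3.8594)
Mul(Add(Function('w')(-51), 4554), Add(G, -3199)) = Mul(Add(Mul(Pow(Add(-21, Mul(2, -51)), -1), Add(-57, -51)), 4554), Add(Rational(247, 64), -3199)) = Mul(Add(Mul(Pow(Add(-21, -102), -1), -108), 4554), Rational(-204489, 64)) = Mul(Add(Mul(Pow(-123, -1), -108), 4554), Rational(-204489, 64)) = Mul(Add(Mul(Rational(-1, 123), -108), 4554), Rational(-204489, 64)) = Mul(Add(Rational(36, 41), 4554), Rational(-204489, 64)) = Mul(Rational(186750, 41), Rational(-204489, 64)) = Rational(-19094160375, 1312)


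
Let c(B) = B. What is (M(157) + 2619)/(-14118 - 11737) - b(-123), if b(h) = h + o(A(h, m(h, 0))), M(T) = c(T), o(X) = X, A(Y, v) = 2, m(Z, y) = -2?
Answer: 3125679/25855 ≈ 120.89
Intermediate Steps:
M(T) = T
b(h) = 2 + h (b(h) = h + 2 = 2 + h)
(M(157) + 2619)/(-14118 - 11737) - b(-123) = (157 + 2619)/(-14118 - 11737) - (2 - 123) = 2776/(-25855) - 1*(-121) = 2776*(-1/25855) + 121 = -2776/25855 + 121 = 3125679/25855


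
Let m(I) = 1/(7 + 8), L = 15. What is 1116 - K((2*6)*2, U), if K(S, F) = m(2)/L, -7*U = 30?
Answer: 251099/225 ≈ 1116.0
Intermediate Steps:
U = -30/7 (U = -⅐*30 = -30/7 ≈ -4.2857)
m(I) = 1/15
K(S, F) = 1/225 (K(S, F) = (1/15)/15 = (1/15)*(1/15) = 1/225)
1116 - K((2*6)*2, U) = 1116 - 1*1/225 = 1116 - 1/225 = 251099/225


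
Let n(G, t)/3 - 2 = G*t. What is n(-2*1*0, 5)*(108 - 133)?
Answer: -150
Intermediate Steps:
n(G, t) = 6 + 3*G*t (n(G, t) = 6 + 3*(G*t) = 6 + 3*G*t)
n(-2*1*0, 5)*(108 - 133) = (6 + 3*(-2*1*0)*5)*(108 - 133) = (6 + 3*(-2*0)*5)*(-25) = (6 + 3*0*5)*(-25) = (6 + 0)*(-25) = 6*(-25) = -150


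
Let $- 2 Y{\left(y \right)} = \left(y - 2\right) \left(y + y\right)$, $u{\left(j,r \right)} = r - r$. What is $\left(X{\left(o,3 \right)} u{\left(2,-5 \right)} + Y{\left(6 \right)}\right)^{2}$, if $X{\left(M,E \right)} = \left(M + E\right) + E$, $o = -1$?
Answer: $576$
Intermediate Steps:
$X{\left(M,E \right)} = M + 2 E$ ($X{\left(M,E \right)} = \left(E + M\right) + E = M + 2 E$)
$u{\left(j,r \right)} = 0$
$Y{\left(y \right)} = - y \left(-2 + y\right)$ ($Y{\left(y \right)} = - \frac{\left(y - 2\right) \left(y + y\right)}{2} = - \frac{\left(-2 + y\right) 2 y}{2} = - \frac{2 y \left(-2 + y\right)}{2} = - y \left(-2 + y\right)$)
$\left(X{\left(o,3 \right)} u{\left(2,-5 \right)} + Y{\left(6 \right)}\right)^{2} = \left(\left(-1 + 2 \cdot 3\right) 0 + 6 \left(2 - 6\right)\right)^{2} = \left(\left(-1 + 6\right) 0 + 6 \left(2 - 6\right)\right)^{2} = \left(5 \cdot 0 + 6 \left(-4\right)\right)^{2} = \left(0 - 24\right)^{2} = \left(-24\right)^{2} = 576$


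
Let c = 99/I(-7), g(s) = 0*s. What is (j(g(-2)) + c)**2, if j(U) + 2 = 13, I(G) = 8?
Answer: 34969/64 ≈ 546.39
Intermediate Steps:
g(s) = 0
j(U) = 11 (j(U) = -2 + 13 = 11)
c = 99/8 ≈ 12.375
(j(g(-2)) + c)**2 = (11 + 99/8)**2 = (187/8)**2 = 34969/64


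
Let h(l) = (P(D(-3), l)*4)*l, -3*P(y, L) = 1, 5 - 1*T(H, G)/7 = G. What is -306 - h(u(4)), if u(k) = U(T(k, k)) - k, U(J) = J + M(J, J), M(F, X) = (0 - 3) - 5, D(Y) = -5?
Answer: -938/3 ≈ -312.67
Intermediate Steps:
T(H, G) = 35 - 7*G
P(y, L) = -⅓ (P(y, L) = -⅓*1 = -⅓)
M(F, X) = -8 (M(F, X) = -3 - 5 = -8)
U(J) = -8 + J (U(J) = J - 8 = -8 + J)
u(k) = 27 - 8*k (u(k) = (-8 + (35 - 7*k)) - k = (27 - 7*k) - k = 27 - 8*k)
h(l) = -4*l/3 (h(l) = (-⅓*4)*l = -4*l/3)
-306 - h(u(4)) = -306 - (-4)*(27 - 8*4)/3 = -306 - (-4)*(27 - 32)/3 = -306 - (-4)*(-5)/3 = -306 - 1*20/3 = -306 - 20/3 = -938/3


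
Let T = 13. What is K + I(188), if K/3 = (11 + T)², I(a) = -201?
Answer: 1527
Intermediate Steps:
K = 1728 (K = 3*(11 + 13)² = 3*24² = 3*576 = 1728)
K + I(188) = 1728 - 201 = 1527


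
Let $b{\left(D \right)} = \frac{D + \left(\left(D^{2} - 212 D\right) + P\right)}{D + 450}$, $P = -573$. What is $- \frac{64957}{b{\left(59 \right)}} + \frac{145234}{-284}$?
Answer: $\frac{4002123249}{1354822} \approx 2954.0$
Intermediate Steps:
$b{\left(D \right)} = \frac{-573 + D^{2} - 211 D}{450 + D}$ ($b{\left(D \right)} = \frac{D - \left(573 - D^{2} + 212 D\right)}{D + 450} = \frac{D - \left(573 - D^{2} + 212 D\right)}{450 + D} = \frac{-573 + D^{2} - 211 D}{450 + D}$)
$- \frac{64957}{b{\left(59 \right)}} + \frac{145234}{-284} = - \frac{64957}{\frac{1}{450 + 59} \left(-573 + 59^{2} - 12449\right)} + \frac{145234}{-284} = - \frac{64957}{\frac{1}{509} \left(-573 + 3481 - 12449\right)} + 145234 \left(- \frac{1}{284}\right) = - \frac{64957}{\frac{1}{509} \left(-9541\right)} - \frac{72617}{142} = - \frac{64957}{- \frac{9541}{509}} - \frac{72617}{142} = \left(-64957\right) \left(- \frac{509}{9541}\right) - \frac{72617}{142} = \frac{33063113}{9541} - \frac{72617}{142} = \frac{4002123249}{1354822}$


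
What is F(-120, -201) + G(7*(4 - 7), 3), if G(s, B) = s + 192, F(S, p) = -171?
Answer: 0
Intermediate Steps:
G(s, B) = 192 + s
F(-120, -201) + G(7*(4 - 7), 3) = -171 + (192 + 7*(4 - 7)) = -171 + (192 + 7*(-3)) = -171 + (192 - 21) = -171 + 171 = 0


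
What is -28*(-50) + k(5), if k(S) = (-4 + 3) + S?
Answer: 1404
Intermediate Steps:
k(S) = -1 + S
-28*(-50) + k(5) = -28*(-50) + (-1 + 5) = 1400 + 4 = 1404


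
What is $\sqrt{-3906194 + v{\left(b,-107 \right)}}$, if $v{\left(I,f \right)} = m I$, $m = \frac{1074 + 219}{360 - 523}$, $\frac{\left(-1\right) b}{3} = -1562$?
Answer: $\frac{2 i \sqrt{26192821265}}{163} \approx 1985.8 i$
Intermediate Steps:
$b = 4686$ ($b = \left(-3\right) \left(-1562\right) = 4686$)
$m = - \frac{1293}{163}$ ($m = \frac{1293}{-163} = 1293 \left(- \frac{1}{163}\right) = - \frac{1293}{163} \approx -7.9325$)
$v{\left(I,f \right)} = - \frac{1293 I}{163}$
$\sqrt{-3906194 + v{\left(b,-107 \right)}} = \sqrt{-3906194 - \frac{6058998}{163}} = \sqrt{- \frac{642768620}{163}} = \frac{2 i \sqrt{26192821265}}{163}$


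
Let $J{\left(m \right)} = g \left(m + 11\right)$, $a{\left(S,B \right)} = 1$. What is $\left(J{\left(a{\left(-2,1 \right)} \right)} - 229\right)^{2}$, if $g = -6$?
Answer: $90601$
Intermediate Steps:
$J{\left(m \right)} = -66 - 6 m$ ($J{\left(m \right)} = - 6 \left(m + 11\right) = - 6 \left(11 + m\right) = -66 - 6 m$)
$\left(J{\left(a{\left(-2,1 \right)} \right)} - 229\right)^{2} = \left(\left(-66 - 6\right) - 229\right)^{2} = \left(-72 - 229\right)^{2} = \left(-301\right)^{2} = 90601$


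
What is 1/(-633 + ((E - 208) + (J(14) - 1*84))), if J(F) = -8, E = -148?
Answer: -1/1081 ≈ -0.00092507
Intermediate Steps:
1/(-633 + ((E - 208) + (J(14) - 1*84))) = 1/(-633 + ((-148 - 208) + (-8 - 1*84))) = 1/(-633 + (-356 + (-8 - 84))) = 1/(-633 + (-356 - 92)) = 1/(-633 - 448) = 1/(-1081) = -1/1081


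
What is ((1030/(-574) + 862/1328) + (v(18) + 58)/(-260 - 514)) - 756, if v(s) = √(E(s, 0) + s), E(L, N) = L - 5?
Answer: -55844855149/73749816 - √31/774 ≈ -757.23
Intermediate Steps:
E(L, N) = -5 + L
v(s) = √(-5 + 2*s) (v(s) = √((-5 + s) + s) = √(-5 + 2*s))
((1030/(-574) + 862/1328) + (v(18) + 58)/(-260 - 514)) - 756 = ((1030/(-574) + 862/1328) + (√(-5 + 2*18) + 58)/(-260 - 514)) - 756 = ((1030*(-1/574) + 862*(1/1328)) + (√(-5 + 36) + 58)/(-774)) - 756 = ((-515/287 + 431/664) + (√31 + 58)*(-1/774)) - 756 = (-218263/190568 + (58 + √31)*(-1/774)) - 756 = (-218263/190568 + (-29/387 - √31/774)) - 756 = (-89994253/73749816 - √31/774) - 756 = -55844855149/73749816 - √31/774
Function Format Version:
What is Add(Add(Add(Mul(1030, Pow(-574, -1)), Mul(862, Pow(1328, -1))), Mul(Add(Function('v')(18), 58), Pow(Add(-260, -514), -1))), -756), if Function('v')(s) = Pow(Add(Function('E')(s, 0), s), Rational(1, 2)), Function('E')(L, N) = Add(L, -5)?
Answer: Add(Rational(-55844855149, 73749816), Mul(Rational(-1, 774), Pow(31, Rational(1, 2)))) ≈ -757.23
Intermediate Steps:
Function('E')(L, N) = Add(-5, L)
Function('v')(s) = Pow(Add(-5, Mul(2, s)), Rational(1, 2)) (Function('v')(s) = Pow(Add(Add(-5, s), s), Rational(1, 2)) = Pow(Add(-5, Mul(2, s)), Rational(1, 2)))
Add(Add(Add(Mul(1030, Pow(-574, -1)), Mul(862, Pow(1328, -1))), Mul(Add(Function('v')(18), 58), Pow(Add(-260, -514), -1))), -756) = Add(Add(Add(Mul(1030, Pow(-574, -1)), Mul(862, Pow(1328, -1))), Mul(Add(Pow(Add(-5, Mul(2, 18)), Rational(1, 2)), 58), Pow(Add(-260, -514), -1))), -756) = Add(Add(Add(Mul(1030, Rational(-1, 574)), Mul(862, Rational(1, 1328))), Mul(Add(Pow(Add(-5, 36), Rational(1, 2)), 58), Pow(-774, -1))), -756) = Add(Add(Add(Rational(-515, 287), Rational(431, 664)), Mul(Add(Pow(31, Rational(1, 2)), 58), Rational(-1, 774))), -756) = Add(Add(Rational(-218263, 190568), Mul(Add(58, Pow(31, Rational(1, 2))), Rational(-1, 774))), -756) = Add(Add(Rational(-218263, 190568), Add(Rational(-29, 387), Mul(Rational(-1, 774), Pow(31, Rational(1, 2))))), -756) = Add(Add(Rational(-89994253, 73749816), Mul(Rational(-1, 774), Pow(31, Rational(1, 2)))), -756) = Add(Rational(-55844855149, 73749816), Mul(Rational(-1, 774), Pow(31, Rational(1, 2))))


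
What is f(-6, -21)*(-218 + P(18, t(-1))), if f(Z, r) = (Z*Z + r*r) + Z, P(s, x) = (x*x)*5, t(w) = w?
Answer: -100323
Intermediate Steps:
P(s, x) = 5*x**2 (P(s, x) = x**2*5 = 5*x**2)
f(Z, r) = Z + Z**2 + r**2 (f(Z, r) = (Z**2 + r**2) + Z = Z + Z**2 + r**2)
f(-6, -21)*(-218 + P(18, t(-1))) = (-6 + (-6)**2 + (-21)**2)*(-218 + 5*(-1)**2) = (-6 + 36 + 441)*(-218 + 5*1) = 471*(-218 + 5) = 471*(-213) = -100323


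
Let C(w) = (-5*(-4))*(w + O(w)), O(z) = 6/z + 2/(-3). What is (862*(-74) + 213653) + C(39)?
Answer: 5874755/39 ≈ 1.5063e+5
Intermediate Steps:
O(z) = -2/3 + 6/z (O(z) = 6/z + 2*(-1/3) = 6/z - 2/3 = -2/3 + 6/z)
C(w) = -40/3 + 20*w + 120/w (C(w) = (-5*(-4))*(w + (-2/3 + 6/w)) = 20*(-2/3 + w + 6/w) = -40/3 + 20*w + 120/w)
(862*(-74) + 213653) + C(39) = (862*(-74) + 213653) + (-40/3 + 20*39 + 120/39) = (-63788 + 213653) + (-40/3 + 780 + 120*(1/39)) = 149865 + (-40/3 + 780 + 40/13) = 149865 + 30020/39 = 5874755/39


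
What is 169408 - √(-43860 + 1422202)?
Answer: 169408 - √1378342 ≈ 1.6823e+5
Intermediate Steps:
169408 - √(-43860 + 1422202) = 169408 - √1378342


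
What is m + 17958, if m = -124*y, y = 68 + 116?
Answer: -4858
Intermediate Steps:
y = 184
m = -22816 (m = -124*184 = -22816)
m + 17958 = -22816 + 17958 = -4858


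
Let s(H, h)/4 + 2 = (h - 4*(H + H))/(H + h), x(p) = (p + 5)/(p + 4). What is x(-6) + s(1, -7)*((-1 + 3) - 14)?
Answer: -47/2 ≈ -23.500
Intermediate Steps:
x(p) = (5 + p)/(4 + p)
s(H, h) = -8 + 4*(h - 8*H)/(H + h) (s(H, h) = -8 + 4*((h - 4*(H + H))/(H + h)) = -8 + 4*((h - 8*H)/(H + h)) = -8 + 4*(h - 8*H)/(H + h))
x(-6) + s(1, -7)*((-1 + 3) - 14) = (5 - 6)/(4 - 6) + (4*(-1*(-7) - 10*1)/(1 - 7))*((-1 + 3) - 14) = -1/(-2) + (4*(7 - 10)/(-6))*(2 - 14) = -1/2*(-1) + (4*(-1/6)*(-3))*(-12) = 1/2 + 2*(-12) = 1/2 - 24 = -47/2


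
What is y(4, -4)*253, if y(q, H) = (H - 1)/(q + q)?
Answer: -1265/8 ≈ -158.13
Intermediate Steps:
y(q, H) = (-1 + H)/(2*q) (y(q, H) = (-1 + H)/((2*q)) = (-1 + H)*(1/(2*q)) = (-1 + H)/(2*q))
y(4, -4)*253 = ((½)*(-1 - 4)/4)*253 = ((½)*(¼)*(-5))*253 = -5/8*253 = -1265/8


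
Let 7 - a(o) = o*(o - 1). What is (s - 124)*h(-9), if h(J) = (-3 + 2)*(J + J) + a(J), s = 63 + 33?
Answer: 1820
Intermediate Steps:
a(o) = 7 - o*(-1 + o) (a(o) = 7 - o*(o - 1) = 7 - o*(-1 + o))
s = 96
h(J) = 7 - J - J² (h(J) = (-3 + 2)*(J + J) + (7 + J - J²) = -2*J + (7 + J - J²) = 7 - J - J²)
(s - 124)*h(-9) = (96 - 124)*(7 - 1*(-9) - 1*(-9)²) = -28*(7 + 9 - 1*81) = -28*(7 + 9 - 81) = -28*(-65) = 1820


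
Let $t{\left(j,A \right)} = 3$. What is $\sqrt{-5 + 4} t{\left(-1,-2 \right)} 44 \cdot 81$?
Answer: $10692 i \approx 10692.0 i$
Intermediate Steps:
$\sqrt{-5 + 4} t{\left(-1,-2 \right)} 44 \cdot 81 = \sqrt{-5 + 4} \cdot 3 \cdot 44 \cdot 81 = \sqrt{-1} \cdot 3 \cdot 44 \cdot 81 = i 3 \cdot 44 \cdot 81 = 3 i 44 \cdot 81 = 132 i 81 = 10692 i$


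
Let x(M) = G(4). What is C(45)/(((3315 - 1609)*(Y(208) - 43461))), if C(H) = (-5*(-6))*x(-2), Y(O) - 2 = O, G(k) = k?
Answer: -20/12297701 ≈ -1.6263e-6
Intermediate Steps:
Y(O) = 2 + O
x(M) = 4
C(H) = 120 (C(H) = -5*(-6)*4 = 30*4 = 120)
C(45)/(((3315 - 1609)*(Y(208) - 43461))) = 120/(((3315 - 1609)*((2 + 208) - 43461))) = 120/((1706*(210 - 43461))) = 120/((1706*(-43251))) = 120/(-73786206) = 120*(-1/73786206) = -20/12297701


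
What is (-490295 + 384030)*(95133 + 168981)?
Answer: -28066074210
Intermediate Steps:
(-490295 + 384030)*(95133 + 168981) = -106265*264114 = -28066074210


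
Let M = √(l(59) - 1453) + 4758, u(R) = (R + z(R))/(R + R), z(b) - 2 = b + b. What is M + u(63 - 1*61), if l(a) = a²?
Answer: 4760 + 26*√3 ≈ 4805.0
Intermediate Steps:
z(b) = 2 + 2*b (z(b) = 2 + (b + b) = 2 + 2*b)
u(R) = (2 + 3*R)/(2*R) (u(R) = (R + (2 + 2*R))/(R + R) = (2 + 3*R)/((2*R)) = (2 + 3*R)*(1/(2*R)) = (2 + 3*R)/(2*R))
M = 4758 + 26*√3 (M = √(59² - 1453) + 4758 = √(3481 - 1453) + 4758 = √2028 + 4758 = 26*√3 + 4758 = 4758 + 26*√3 ≈ 4803.0)
M + u(63 - 1*61) = (4758 + 26*√3) + (3/2 + 1/(63 - 1*61)) = (4758 + 26*√3) + (3/2 + 1/(63 - 61)) = (4758 + 26*√3) + (3/2 + 1/2) = (4758 + 26*√3) + (3/2 + ½) = (4758 + 26*√3) + 2 = 4760 + 26*√3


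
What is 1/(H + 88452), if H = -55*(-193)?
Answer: 1/99067 ≈ 1.0094e-5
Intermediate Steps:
H = 10615
1/(H + 88452) = 1/(10615 + 88452) = 1/99067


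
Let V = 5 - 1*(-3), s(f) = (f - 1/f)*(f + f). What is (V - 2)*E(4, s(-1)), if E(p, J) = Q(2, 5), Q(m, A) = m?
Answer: 12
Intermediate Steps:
s(f) = 2*f*(f - 1/f) (s(f) = (f - 1/f)*(2*f) = 2*f*(f - 1/f))
E(p, J) = 2
V = 8 (V = 5 + 3 = 8)
(V - 2)*E(4, s(-1)) = (8 - 2)*2 = 6*2 = 12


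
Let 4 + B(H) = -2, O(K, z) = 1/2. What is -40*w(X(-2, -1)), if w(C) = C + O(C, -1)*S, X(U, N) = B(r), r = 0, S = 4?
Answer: 160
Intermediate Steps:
O(K, z) = ½
B(H) = -6 (B(H) = -4 - 2 = -6)
X(U, N) = -6
w(C) = 2 + C (w(C) = C + (½)*4 = C + 2 = 2 + C)
-40*w(X(-2, -1)) = -40*(2 - 6) = -40*(-4) = 160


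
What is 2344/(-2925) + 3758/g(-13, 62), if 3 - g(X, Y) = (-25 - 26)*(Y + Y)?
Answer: -426482/2056275 ≈ -0.20741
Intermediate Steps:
g(X, Y) = 3 + 102*Y (g(X, Y) = 3 - (-25 - 26)*(Y + Y) = 3 - (-51)*2*Y = 3 - (-102)*Y = 3 + 102*Y)
2344/(-2925) + 3758/g(-13, 62) = 2344/(-2925) + 3758/(3 + 102*62) = 2344*(-1/2925) + 3758/(3 + 6324) = -2344/2925 + 3758/6327 = -426482/2056275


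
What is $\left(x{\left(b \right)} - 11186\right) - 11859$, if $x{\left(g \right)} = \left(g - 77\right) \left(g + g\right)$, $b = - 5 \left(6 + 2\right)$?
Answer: $-13685$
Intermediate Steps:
$b = -40$ ($b = \left(-5\right) 8 = -40$)
$x{\left(g \right)} = 2 g \left(-77 + g\right)$ ($x{\left(g \right)} = \left(-77 + g\right) 2 g = 2 g \left(-77 + g\right)$)
$\left(x{\left(b \right)} - 11186\right) - 11859 = \left(2 \left(-40\right) \left(-77 - 40\right) - 11186\right) - 11859 = \left(2 \left(-40\right) \left(-117\right) - 11186\right) - 11859 = \left(9360 - 11186\right) - 11859 = -1826 - 11859 = -13685$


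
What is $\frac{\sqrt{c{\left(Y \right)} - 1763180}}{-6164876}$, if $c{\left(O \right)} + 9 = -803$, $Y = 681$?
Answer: $- \frac{i \sqrt{440998}}{3082438} \approx - 0.00021544 i$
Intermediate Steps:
$c{\left(O \right)} = -812$ ($c{\left(O \right)} = -9 - 803 = -812$)
$\frac{\sqrt{c{\left(Y \right)} - 1763180}}{-6164876} = \frac{\sqrt{-812 - 1763180}}{-6164876} = \sqrt{-1763992} \left(- \frac{1}{6164876}\right) = 2 i \sqrt{440998} \left(- \frac{1}{6164876}\right) = - \frac{i \sqrt{440998}}{3082438}$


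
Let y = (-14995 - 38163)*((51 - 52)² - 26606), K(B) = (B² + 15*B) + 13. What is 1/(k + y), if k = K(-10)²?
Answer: 1/1414269959 ≈ 7.0708e-10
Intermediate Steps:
K(B) = 13 + B² + 15*B
y = 1414268590 (y = -53158*((-1)² - 26606) = -53158*(1 - 26606) = -53158*(-26605) = 1414268590)
k = 1369 (k = (13 + (-10)² + 15*(-10))² = (13 + 100 - 150)² = (-37)² = 1369)
1/(k + y) = 1/(1369 + 1414268590) = 1/1414269959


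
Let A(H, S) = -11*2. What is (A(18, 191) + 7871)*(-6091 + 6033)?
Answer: -455242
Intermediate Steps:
A(H, S) = -22
(A(18, 191) + 7871)*(-6091 + 6033) = (-22 + 7871)*(-6091 + 6033) = 7849*(-58) = -455242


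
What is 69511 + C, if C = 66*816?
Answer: 123367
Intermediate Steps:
C = 53856
69511 + C = 69511 + 53856 = 123367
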